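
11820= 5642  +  6178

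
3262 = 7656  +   - 4394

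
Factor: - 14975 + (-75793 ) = -90768 = - 2^4*3^1*31^1*61^1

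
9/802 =9/802 = 0.01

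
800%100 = 0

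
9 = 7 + 2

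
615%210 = 195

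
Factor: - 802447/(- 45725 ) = 5^( - 2)*23^1*31^( - 1 )*59^( - 1 )* 139^1*251^1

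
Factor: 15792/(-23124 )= - 28/41 = - 2^2*7^1*41^ (-1)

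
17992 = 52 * 346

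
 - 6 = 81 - 87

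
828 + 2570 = 3398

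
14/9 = 1 + 5/9 = 1.56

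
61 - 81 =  - 20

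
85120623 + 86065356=171185979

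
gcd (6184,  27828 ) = 3092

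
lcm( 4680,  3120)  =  9360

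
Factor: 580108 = 2^2*17^1*19^1*449^1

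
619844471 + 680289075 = 1300133546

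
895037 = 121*7397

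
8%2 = 0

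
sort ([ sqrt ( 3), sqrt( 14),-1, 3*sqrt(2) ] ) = [-1,  sqrt( 3),sqrt( 14 ), 3*sqrt (2)]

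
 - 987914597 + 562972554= - 424942043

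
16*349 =5584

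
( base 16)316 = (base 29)R7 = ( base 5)11130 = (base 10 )790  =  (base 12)55A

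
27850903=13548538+14302365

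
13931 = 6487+7444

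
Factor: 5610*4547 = 25508670 = 2^1*3^1*5^1* 11^1*17^1*4547^1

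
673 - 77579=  - 76906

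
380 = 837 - 457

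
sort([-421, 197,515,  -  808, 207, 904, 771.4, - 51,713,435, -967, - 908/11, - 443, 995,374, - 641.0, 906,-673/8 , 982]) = [-967, - 808, - 641.0, - 443,-421, - 673/8, - 908/11,-51  ,  197, 207,374,  435, 515,713, 771.4,904, 906,982, 995]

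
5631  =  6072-441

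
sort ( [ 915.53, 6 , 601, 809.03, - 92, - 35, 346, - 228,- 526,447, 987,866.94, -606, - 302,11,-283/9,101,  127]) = [ - 606, - 526,-302, - 228,- 92, - 35, - 283/9,6, 11,  101, 127, 346 , 447, 601, 809.03, 866.94,  915.53,987]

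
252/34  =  126/17  =  7.41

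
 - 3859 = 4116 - 7975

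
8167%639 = 499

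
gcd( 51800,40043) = 1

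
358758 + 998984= 1357742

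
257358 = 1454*177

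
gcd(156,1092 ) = 156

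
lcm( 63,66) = 1386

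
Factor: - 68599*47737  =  -3274710463 =- 181^1 * 379^1*47737^1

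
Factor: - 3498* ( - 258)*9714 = 8766729576 = 2^3*3^3*11^1*43^1*53^1*1619^1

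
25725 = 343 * 75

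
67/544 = 67/544  =  0.12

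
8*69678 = 557424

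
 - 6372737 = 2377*( - 2681 )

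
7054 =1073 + 5981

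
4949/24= 4949/24= 206.21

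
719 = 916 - 197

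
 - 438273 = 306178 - 744451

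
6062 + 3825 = 9887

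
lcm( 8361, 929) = 8361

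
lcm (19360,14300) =1258400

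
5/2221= 5/2221 = 0.00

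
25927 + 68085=94012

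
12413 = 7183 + 5230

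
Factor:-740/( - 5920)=2^ ( - 3) = 1/8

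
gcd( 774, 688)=86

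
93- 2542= - 2449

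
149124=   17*8772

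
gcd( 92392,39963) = 1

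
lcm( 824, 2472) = 2472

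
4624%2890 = 1734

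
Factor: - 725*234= - 169650= -2^1*3^2*5^2*13^1 * 29^1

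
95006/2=47503=47503.00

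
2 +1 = 3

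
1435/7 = 205= 205.00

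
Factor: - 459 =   -  3^3*17^1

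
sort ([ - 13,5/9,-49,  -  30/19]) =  [ - 49, - 13, - 30/19,5/9 ] 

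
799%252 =43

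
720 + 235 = 955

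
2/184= 1/92 = 0.01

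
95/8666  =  95/8666  =  0.01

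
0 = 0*88664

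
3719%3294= 425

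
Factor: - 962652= -2^2*3^1 * 80221^1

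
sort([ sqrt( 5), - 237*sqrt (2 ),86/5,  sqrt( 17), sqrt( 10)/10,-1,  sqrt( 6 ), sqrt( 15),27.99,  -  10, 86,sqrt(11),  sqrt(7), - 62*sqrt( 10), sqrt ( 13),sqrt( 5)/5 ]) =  [-237*sqrt(2), - 62*sqrt(10), - 10, - 1 , sqrt( 10)/10 , sqrt(5)/5, sqrt( 5 ), sqrt(6), sqrt( 7),sqrt( 11 ), sqrt ( 13), sqrt(15),sqrt( 17),86/5,  27.99, 86]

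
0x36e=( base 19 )284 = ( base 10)878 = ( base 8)1556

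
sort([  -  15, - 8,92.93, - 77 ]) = [ - 77, - 15, - 8, 92.93]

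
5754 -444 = 5310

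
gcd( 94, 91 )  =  1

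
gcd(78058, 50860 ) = 2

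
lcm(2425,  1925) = 186725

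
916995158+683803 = 917678961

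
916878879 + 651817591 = 1568696470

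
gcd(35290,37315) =5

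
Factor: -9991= -97^1*103^1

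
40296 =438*92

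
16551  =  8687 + 7864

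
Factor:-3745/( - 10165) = 7^1*19^( - 1) = 7/19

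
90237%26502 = 10731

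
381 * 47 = 17907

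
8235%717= 348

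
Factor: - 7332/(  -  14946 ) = 26/53   =  2^1*13^1 * 53^( - 1)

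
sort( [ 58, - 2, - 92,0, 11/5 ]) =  [-92, - 2, 0, 11/5,58] 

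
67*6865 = 459955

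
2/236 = 1/118 = 0.01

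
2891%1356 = 179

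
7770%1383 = 855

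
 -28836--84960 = 56124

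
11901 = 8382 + 3519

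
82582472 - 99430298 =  - 16847826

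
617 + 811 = 1428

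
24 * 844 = 20256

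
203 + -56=147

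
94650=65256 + 29394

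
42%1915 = 42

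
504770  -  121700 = 383070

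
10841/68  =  159 + 29/68  =  159.43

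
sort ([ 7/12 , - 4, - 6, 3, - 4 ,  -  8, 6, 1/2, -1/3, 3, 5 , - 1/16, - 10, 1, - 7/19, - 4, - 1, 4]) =[ - 10, - 8 , - 6, - 4, - 4, - 4, - 1, - 7/19 ,-1/3,-1/16, 1/2, 7/12 , 1,3, 3, 4, 5, 6 ]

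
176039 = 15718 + 160321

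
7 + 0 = 7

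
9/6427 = 9/6427 = 0.00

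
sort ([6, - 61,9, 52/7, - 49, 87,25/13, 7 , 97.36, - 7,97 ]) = [ - 61, - 49, - 7,25/13,6,7, 52/7,9, 87, 97,97.36]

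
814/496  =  1 + 159/248 = 1.64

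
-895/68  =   - 895/68  =  - 13.16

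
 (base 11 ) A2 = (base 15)77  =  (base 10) 112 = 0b1110000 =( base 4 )1300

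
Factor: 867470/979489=2^1 * 5^1*7^(-1)*17^(-1)*223^1*389^1*8231^ (-1)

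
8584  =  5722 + 2862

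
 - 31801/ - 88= 2891/8= 361.38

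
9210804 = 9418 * 978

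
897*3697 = 3316209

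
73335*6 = 440010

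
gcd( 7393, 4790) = 1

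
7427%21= 14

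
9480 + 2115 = 11595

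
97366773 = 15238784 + 82127989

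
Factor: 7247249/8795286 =2^( - 1 )*3^( - 2) * 488627^( - 1 )*7247249^1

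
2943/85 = 2943/85 = 34.62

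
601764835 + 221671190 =823436025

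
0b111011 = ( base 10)59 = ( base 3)2012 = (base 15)3e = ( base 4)323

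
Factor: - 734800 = - 2^4*5^2*11^1*167^1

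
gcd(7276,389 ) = 1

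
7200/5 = 1440 = 1440.00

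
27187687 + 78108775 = 105296462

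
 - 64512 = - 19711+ - 44801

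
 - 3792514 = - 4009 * 946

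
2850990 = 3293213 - 442223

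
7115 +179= 7294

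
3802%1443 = 916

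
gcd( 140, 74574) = 2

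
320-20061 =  - 19741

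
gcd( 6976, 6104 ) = 872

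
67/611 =67/611 =0.11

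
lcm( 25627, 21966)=153762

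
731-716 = 15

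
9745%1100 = 945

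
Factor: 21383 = 21383^1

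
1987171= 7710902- 5723731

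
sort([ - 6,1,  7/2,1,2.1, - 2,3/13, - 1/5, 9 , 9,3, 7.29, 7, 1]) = [ - 6, - 2, - 1/5,3/13,1, 1  ,  1,  2.1, 3,7/2,7, 7.29, 9,9] 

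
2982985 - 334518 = 2648467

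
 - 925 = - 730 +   -  195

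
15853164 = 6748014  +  9105150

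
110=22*5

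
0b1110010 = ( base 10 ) 114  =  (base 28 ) 42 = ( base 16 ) 72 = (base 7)222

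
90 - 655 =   -  565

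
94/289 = 94/289=0.33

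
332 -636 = - 304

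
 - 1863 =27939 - 29802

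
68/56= 17/14  =  1.21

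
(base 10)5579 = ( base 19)F8C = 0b1010111001011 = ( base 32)5eb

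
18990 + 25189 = 44179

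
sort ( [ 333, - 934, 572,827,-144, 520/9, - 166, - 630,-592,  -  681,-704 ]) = [ - 934,-704, - 681, - 630,-592, - 166,-144, 520/9, 333,572, 827]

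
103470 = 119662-16192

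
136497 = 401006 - 264509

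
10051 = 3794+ 6257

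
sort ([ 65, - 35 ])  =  [  -  35,65 ] 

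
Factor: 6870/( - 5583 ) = - 2^1*5^1*229^1*1861^( - 1)=-2290/1861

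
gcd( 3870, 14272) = 2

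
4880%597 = 104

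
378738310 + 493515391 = 872253701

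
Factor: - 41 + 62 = 3^1*7^1 =21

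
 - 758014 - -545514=-212500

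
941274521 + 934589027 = 1875863548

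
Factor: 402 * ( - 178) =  - 2^2 * 3^1 * 67^1*89^1 = - 71556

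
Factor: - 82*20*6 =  - 2^4*3^1 * 5^1* 41^1= - 9840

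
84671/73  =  84671/73 = 1159.88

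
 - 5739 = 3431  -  9170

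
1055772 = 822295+233477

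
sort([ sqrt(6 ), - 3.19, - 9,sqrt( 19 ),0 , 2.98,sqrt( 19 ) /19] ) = [ - 9,  -  3.19, 0, sqrt ( 19 )/19,sqrt (6),2.98, sqrt(19) ] 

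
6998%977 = 159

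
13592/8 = 1699=1699.00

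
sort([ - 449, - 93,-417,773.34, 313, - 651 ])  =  [ - 651,- 449, - 417, - 93,313, 773.34]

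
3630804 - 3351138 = 279666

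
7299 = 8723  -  1424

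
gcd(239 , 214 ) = 1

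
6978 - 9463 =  - 2485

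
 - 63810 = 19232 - 83042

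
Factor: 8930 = 2^1*5^1*19^1*47^1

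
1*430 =430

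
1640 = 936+704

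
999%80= 39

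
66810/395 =13362/79  =  169.14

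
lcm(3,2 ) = 6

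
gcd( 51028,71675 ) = 1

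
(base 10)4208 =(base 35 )3F8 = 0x1070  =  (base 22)8f6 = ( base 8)10160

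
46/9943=46/9943 = 0.00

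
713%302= 109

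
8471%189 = 155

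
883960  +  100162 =984122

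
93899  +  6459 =100358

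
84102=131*642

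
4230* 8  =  33840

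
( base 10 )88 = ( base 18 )4G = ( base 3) 10021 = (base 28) 34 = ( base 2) 1011000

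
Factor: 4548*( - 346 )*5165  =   - 2^3*3^1*5^1*173^1*379^1*1033^1 = -8127685320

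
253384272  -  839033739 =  - 585649467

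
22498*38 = 854924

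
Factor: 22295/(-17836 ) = - 5/4 = - 2^( - 2 )*5^1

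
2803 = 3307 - 504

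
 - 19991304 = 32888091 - 52879395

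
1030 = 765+265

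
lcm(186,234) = 7254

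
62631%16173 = 14112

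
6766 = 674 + 6092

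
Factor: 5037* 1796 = 9046452  =  2^2 *3^1*  23^1*73^1*449^1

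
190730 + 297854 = 488584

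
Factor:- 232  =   - 2^3*29^1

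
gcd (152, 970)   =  2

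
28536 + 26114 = 54650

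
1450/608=2+117/304 = 2.38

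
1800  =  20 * 90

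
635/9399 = 635/9399 = 0.07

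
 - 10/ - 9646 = 5/4823 = 0.00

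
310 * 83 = 25730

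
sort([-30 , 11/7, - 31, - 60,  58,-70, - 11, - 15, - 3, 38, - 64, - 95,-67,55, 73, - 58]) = [ - 95 , - 70,-67, - 64, - 60, - 58 , - 31, - 30, - 15,-11,-3, 11/7, 38, 55,  58, 73 ] 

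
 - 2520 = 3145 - 5665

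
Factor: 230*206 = 47380=2^2 * 5^1*23^1*103^1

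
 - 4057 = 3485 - 7542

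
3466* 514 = 1781524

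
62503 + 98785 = 161288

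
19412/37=524 + 24/37  =  524.65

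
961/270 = 961/270 = 3.56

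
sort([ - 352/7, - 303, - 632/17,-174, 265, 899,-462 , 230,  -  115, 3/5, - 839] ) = [ - 839,-462,-303, - 174, -115, - 352/7, - 632/17,3/5, 230, 265,899 ] 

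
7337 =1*7337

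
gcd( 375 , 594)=3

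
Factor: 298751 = 179^1*1669^1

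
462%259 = 203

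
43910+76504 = 120414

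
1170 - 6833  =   - 5663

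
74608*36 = 2685888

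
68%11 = 2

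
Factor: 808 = 2^3 * 101^1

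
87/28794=29/9598 = 0.00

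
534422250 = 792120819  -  257698569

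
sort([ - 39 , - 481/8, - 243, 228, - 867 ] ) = [-867, - 243,-481/8, - 39, 228]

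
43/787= 43/787  =  0.05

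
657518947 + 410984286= 1068503233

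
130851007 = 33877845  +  96973162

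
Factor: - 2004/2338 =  - 2^1 * 3^1 *7^( - 1 ) = -6/7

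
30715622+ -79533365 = -48817743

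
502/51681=502/51681 = 0.01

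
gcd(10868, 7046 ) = 26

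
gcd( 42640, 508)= 4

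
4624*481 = 2224144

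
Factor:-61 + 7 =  -54 = - 2^1*3^3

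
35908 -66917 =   -  31009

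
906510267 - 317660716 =588849551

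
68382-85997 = -17615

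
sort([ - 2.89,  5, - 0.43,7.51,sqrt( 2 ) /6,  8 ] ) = [  -  2.89, - 0.43 , sqrt( 2)/6, 5  ,  7.51, 8] 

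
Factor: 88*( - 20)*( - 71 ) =2^5 *5^1*11^1 * 71^1 = 124960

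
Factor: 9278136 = 2^3*3^2 * 7^1 * 41^1 * 449^1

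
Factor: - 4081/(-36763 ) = 7^1*11^1*53^1*97^(-1)*379^( - 1 ) 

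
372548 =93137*4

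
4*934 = 3736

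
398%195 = 8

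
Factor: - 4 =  - 2^2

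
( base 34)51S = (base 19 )G39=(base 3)22000101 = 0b1011011010010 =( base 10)5842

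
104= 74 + 30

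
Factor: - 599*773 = - 463027 = -599^1*773^1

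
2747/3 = 2747/3 = 915.67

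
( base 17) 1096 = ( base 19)e0i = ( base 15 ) 1782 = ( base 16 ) 13D0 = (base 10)5072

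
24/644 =6/161= 0.04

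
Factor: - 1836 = - 2^2 *3^3*17^1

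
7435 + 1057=8492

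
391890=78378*5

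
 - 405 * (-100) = 40500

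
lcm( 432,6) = 432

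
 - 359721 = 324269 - 683990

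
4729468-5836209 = - 1106741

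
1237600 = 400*3094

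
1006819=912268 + 94551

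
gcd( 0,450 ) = 450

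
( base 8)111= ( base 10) 73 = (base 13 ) 58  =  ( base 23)34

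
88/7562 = 44/3781 = 0.01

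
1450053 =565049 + 885004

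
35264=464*76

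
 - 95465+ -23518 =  - 118983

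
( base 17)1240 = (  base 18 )H2F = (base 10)5559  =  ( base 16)15b7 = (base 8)12667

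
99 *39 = 3861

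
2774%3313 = 2774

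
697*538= 374986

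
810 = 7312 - 6502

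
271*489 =132519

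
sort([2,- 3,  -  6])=[ -6, - 3,  2]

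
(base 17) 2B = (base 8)55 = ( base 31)1E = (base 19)27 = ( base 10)45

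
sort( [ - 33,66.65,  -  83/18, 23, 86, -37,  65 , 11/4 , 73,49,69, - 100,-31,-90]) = [-100, - 90,  -  37, - 33,-31,-83/18,11/4, 23 , 49,65,66.65,69,73,86 ]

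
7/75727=7/75727 = 0.00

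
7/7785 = 7/7785 = 0.00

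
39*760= 29640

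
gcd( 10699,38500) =1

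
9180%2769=873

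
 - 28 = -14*2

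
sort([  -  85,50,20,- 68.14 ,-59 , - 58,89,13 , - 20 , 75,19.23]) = [-85,-68.14, - 59, - 58, - 20,13,19.23,20, 50,75,89]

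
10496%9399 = 1097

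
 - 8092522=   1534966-9627488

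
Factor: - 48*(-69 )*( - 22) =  - 2^5*3^2*11^1*23^1 = -  72864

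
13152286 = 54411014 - 41258728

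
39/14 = 39/14 = 2.79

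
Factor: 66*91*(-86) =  - 2^2*3^1*7^1*11^1*13^1*43^1 = - 516516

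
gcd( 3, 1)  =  1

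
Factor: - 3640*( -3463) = 2^3*5^1* 7^1*13^1*3463^1= 12605320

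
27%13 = 1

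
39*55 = 2145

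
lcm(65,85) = 1105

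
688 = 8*86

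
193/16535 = 193/16535 = 0.01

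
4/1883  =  4/1883 =0.00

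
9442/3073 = 9442/3073 = 3.07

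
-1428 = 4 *( - 357)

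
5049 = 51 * 99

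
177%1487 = 177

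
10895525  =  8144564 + 2750961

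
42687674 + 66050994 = 108738668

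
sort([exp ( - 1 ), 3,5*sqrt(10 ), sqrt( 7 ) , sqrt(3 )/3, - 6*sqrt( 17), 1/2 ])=[-6* sqrt (17 ),exp ( - 1 ), 1/2, sqrt(3) /3, sqrt( 7), 3,  5*sqrt(10)]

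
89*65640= 5841960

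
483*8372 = 4043676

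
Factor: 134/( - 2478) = - 67/1239  =  - 3^( -1 )*7^( - 1 )*59^( - 1 ) * 67^1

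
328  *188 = 61664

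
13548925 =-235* ( - 57655)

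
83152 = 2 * 41576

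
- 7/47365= - 7/47365 = - 0.00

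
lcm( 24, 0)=0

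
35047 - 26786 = 8261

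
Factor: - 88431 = -3^1*7^1*4211^1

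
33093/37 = 33093/37 = 894.41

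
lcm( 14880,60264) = 1205280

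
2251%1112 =27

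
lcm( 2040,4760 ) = 14280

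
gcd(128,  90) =2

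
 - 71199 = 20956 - 92155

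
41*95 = 3895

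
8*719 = 5752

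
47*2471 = 116137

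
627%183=78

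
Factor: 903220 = 2^2 *5^1 * 45161^1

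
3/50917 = 3/50917 = 0.00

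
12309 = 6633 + 5676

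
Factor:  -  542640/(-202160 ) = 3^1*17^1*19^ ( -1) = 51/19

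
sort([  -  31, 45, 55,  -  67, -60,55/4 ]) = [ - 67, - 60,-31,  55/4,45,55]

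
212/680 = 53/170 = 0.31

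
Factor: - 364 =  - 2^2*7^1*13^1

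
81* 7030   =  569430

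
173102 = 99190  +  73912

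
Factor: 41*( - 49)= - 7^2*41^1 = -  2009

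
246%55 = 26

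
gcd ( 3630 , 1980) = 330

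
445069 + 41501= 486570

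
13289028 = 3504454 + 9784574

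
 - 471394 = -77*6122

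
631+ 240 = 871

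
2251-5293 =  - 3042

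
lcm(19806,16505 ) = 99030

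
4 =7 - 3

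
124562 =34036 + 90526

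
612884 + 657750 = 1270634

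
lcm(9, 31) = 279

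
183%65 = 53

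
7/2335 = 7/2335 = 0.00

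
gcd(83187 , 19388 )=1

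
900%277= 69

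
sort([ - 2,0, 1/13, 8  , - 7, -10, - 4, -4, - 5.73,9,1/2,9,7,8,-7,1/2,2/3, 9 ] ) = [  -  10,  -  7,-7, - 5.73, - 4, - 4, - 2,0,1/13, 1/2, 1/2,2/3,7, 8,8,9,9, 9]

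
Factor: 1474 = 2^1*11^1*67^1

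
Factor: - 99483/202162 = -2^( - 1) *3^1 * 33161^1*101081^( -1) 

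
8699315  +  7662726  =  16362041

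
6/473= 6/473 = 0.01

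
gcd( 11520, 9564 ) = 12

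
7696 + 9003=16699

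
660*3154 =2081640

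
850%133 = 52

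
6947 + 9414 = 16361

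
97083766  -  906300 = 96177466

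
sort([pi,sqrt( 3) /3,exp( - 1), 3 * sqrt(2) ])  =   [exp ( - 1 ),sqrt ( 3)/3,pi,3*sqrt(2)]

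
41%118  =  41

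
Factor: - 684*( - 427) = 292068 = 2^2 *3^2*7^1*19^1*61^1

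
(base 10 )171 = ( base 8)253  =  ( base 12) 123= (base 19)90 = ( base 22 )7H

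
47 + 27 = 74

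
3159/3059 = 1 + 100/3059 = 1.03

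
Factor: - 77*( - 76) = 5852 = 2^2*7^1*11^1*19^1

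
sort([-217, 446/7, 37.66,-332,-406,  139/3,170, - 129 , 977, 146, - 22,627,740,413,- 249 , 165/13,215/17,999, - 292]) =[-406,- 332, - 292,-249 ,  -  217,- 129,-22, 215/17, 165/13, 37.66, 139/3,  446/7, 146, 170 , 413, 627,  740,977  ,  999]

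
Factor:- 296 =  - 2^3*37^1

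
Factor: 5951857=37^1*160861^1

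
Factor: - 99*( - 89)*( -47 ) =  - 3^2*11^1*47^1*89^1 = - 414117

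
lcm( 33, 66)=66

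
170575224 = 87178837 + 83396387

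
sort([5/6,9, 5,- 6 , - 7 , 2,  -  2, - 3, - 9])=[ - 9, - 7, - 6, - 3, - 2,5/6, 2,5, 9] 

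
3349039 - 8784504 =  - 5435465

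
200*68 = 13600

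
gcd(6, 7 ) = 1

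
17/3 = 5 + 2/3 = 5.67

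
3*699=2097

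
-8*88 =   -  704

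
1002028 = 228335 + 773693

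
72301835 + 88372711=160674546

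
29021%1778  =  573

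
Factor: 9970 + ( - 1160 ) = 2^1*5^1*881^1  =  8810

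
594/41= 594/41 = 14.49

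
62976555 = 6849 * 9195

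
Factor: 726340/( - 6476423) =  - 2^2 * 5^1*23^1*101^ ( - 1)*1579^1*64123^(  -  1) 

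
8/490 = 4/245=0.02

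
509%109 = 73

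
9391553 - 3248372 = 6143181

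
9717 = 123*79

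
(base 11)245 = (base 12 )203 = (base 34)8j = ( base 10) 291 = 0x123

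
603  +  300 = 903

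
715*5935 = 4243525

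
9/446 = 9/446 = 0.02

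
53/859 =53/859= 0.06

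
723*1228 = 887844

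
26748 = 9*2972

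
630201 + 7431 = 637632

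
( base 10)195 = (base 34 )5p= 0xc3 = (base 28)6R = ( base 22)8j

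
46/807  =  46/807= 0.06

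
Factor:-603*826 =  - 2^1*3^2*7^1*59^1*67^1 = - 498078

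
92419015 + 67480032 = 159899047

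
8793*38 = 334134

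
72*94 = 6768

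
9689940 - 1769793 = 7920147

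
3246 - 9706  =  -6460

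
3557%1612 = 333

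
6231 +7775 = 14006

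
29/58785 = 29/58785= 0.00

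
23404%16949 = 6455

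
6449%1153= 684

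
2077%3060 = 2077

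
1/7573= 1/7573 = 0.00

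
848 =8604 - 7756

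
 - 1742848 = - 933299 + -809549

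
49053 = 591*83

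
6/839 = 6/839 = 0.01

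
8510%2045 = 330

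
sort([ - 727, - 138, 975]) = [  -  727, -138,975]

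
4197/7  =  599 + 4/7=599.57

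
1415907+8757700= 10173607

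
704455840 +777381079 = 1481836919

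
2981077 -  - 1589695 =4570772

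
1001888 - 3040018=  - 2038130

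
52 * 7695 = 400140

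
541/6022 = 541/6022=0.09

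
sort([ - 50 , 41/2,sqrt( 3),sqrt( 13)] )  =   [  -  50,sqrt(3 ) , sqrt( 13), 41/2]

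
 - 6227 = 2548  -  8775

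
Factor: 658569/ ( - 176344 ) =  - 2^( - 3 )*3^1*7^( - 1 )*47^(- 1 )*67^( - 1)*219523^1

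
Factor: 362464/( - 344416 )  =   - 241/229 = - 229^( - 1)*241^1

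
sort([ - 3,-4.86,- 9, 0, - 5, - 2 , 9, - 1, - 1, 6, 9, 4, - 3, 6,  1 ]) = [ - 9, - 5, - 4.86, - 3, - 3, - 2,-1,-1, 0, 1 , 4,6,  6, 9,9 ] 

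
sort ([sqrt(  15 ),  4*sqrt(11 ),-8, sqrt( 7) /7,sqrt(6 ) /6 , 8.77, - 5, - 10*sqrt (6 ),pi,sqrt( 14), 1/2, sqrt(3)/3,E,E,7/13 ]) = [-10*sqrt( 6), - 8,  -  5,sqrt( 7 ) /7, sqrt(6)/6,1/2, 7/13,sqrt(3)/3,E,E,  pi,sqrt(14),sqrt(15),  8.77, 4*sqrt(11)]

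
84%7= 0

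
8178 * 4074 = 33317172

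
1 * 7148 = 7148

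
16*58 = 928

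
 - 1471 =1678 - 3149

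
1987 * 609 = 1210083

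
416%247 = 169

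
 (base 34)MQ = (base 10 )774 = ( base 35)M4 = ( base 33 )nf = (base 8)1406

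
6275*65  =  407875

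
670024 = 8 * 83753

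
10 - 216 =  - 206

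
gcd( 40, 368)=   8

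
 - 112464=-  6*18744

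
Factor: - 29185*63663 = - 1858004655= - 3^1*5^1*13^1*449^1*21221^1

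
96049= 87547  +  8502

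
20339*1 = 20339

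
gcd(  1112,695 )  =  139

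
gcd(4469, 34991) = 1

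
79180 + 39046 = 118226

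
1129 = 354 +775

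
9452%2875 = 827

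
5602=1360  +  4242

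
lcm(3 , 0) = 0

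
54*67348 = 3636792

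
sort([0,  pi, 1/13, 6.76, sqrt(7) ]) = [0, 1/13, sqrt( 7 ), pi , 6.76]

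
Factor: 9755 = 5^1*1951^1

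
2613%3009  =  2613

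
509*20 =10180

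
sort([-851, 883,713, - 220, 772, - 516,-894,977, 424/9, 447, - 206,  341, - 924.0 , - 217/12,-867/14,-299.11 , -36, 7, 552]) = [-924.0,-894,-851,  -  516, - 299.11,  -  220, - 206, -867/14, - 36,-217/12, 7, 424/9 , 341, 447, 552,713,772,  883, 977 ]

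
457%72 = 25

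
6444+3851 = 10295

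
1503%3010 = 1503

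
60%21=18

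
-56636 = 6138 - 62774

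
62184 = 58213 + 3971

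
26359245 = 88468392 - 62109147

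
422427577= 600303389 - 177875812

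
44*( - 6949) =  - 305756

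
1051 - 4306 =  - 3255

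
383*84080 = 32202640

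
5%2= 1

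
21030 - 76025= - 54995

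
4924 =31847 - 26923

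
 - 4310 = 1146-5456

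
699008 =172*4064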